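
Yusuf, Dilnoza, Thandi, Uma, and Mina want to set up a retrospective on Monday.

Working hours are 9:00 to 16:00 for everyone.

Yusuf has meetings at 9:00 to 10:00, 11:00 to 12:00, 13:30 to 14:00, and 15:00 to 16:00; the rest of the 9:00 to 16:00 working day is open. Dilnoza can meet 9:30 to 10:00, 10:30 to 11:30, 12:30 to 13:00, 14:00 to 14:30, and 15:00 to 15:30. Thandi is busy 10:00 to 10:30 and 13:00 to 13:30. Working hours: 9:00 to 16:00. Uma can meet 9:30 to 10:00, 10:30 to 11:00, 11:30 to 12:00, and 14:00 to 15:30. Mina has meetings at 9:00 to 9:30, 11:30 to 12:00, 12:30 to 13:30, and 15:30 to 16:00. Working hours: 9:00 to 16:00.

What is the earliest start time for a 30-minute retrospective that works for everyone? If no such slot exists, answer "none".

10:30

Yusuf free within 09:00–16:00: 10:00–11:00, 12:00–13:30, 14:00–15:00.
Thandi free within 09:00–16:00: 09:00–10:00, 10:30–13:00, 13:30–16:00.
Mina free within 09:00–16:00: 09:30–11:30, 12:00–12:30, 13:30–15:30.
Yusuf ∩ Dilnoza: 10:30–11:00, 12:30–13:00, 14:00–14:30.
Yusuf ∩ Dilnoza ∩ Thandi: 10:30–11:00, 12:30–13:00, 14:00–14:30.
Yusuf ∩ Dilnoza ∩ Thandi ∩ Uma: 10:30–11:00, 14:00–14:30.
Yusuf ∩ Dilnoza ∩ Thandi ∩ Uma ∩ Mina: 10:30–11:00, 14:00–14:30.
Windows ≥ 30 min: 10:30–11:00, 14:00–14:30.
Earliest such window starts at 10:30.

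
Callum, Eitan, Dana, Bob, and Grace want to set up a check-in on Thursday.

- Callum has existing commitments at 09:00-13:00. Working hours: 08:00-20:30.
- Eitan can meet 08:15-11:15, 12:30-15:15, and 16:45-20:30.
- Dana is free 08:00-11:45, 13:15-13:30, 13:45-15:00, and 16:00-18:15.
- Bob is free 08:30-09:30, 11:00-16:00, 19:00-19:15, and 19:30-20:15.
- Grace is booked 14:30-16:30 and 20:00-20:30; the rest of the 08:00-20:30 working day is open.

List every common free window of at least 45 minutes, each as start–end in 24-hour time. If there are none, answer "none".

13:45–14:30

Callum free within 08:00–20:30: 08:00–09:00, 13:00–20:30.
Grace free within 08:00–20:30: 08:00–14:30, 16:30–20:00.
Callum ∩ Eitan: 08:15–09:00, 13:00–15:15, 16:45–20:30.
Callum ∩ Eitan ∩ Dana: 08:15–09:00, 13:15–13:30, 13:45–15:00, 16:45–18:15.
Callum ∩ Eitan ∩ Dana ∩ Bob: 08:30–09:00, 13:15–13:30, 13:45–15:00.
Callum ∩ Eitan ∩ Dana ∩ Bob ∩ Grace: 08:30–09:00, 13:15–13:30, 13:45–14:30.
Windows ≥ 45 min: 13:45–14:30.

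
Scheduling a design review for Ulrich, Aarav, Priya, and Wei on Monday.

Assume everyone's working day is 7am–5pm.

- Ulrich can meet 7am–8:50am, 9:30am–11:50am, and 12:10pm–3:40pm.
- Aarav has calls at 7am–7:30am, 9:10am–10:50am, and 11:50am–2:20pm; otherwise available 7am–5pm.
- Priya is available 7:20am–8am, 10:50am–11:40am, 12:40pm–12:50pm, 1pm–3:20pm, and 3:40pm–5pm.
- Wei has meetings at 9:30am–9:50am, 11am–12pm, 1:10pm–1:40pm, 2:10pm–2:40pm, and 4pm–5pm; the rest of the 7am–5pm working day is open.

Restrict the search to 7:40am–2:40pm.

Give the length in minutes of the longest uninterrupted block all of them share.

20 minutes

Aarav free within 07:00–17:00: 07:30–09:10, 10:50–11:50, 14:20–17:00.
Wei free within 07:00–17:00: 07:00–09:30, 09:50–11:00, 12:00–13:10, 13:40–14:10, 14:40–16:00.
Ulrich ∩ Aarav: 07:30–08:50, 10:50–11:50, 14:20–15:40.
Ulrich ∩ Aarav ∩ Priya: 07:30–08:00, 10:50–11:40, 14:20–15:20.
Ulrich ∩ Aarav ∩ Priya ∩ Wei: 07:30–08:00, 10:50–11:00, 14:40–15:20.
Restricted to 07:40–14:40: 07:40–08:00, 10:50–11:00.
Common window lengths: 20, 10 min; longest is 20.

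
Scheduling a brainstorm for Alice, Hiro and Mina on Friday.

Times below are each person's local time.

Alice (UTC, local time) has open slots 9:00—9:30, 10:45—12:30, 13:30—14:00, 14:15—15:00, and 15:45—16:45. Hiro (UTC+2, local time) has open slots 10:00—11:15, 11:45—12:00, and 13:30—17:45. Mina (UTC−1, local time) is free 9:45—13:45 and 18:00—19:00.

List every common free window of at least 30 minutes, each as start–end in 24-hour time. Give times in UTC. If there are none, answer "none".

11:30–12:30, 13:30–14:00, 14:15–14:45

Alice → UTC: 09:00–09:30, 10:45–12:30, 13:30–14:00, 14:15–15:00, 15:45–16:45.
Hiro → UTC: 08:00–09:15, 09:45–10:00, 11:30–15:45.
Mina → UTC: 10:45–14:45, 19:00–20:00.
Alice ∩ Hiro: 09:00–09:15, 11:30–12:30, 13:30–14:00, 14:15–15:00.
Alice ∩ Hiro ∩ Mina: 11:30–12:30, 13:30–14:00, 14:15–14:45.
Windows ≥ 30 min: 11:30–12:30, 13:30–14:00, 14:15–14:45.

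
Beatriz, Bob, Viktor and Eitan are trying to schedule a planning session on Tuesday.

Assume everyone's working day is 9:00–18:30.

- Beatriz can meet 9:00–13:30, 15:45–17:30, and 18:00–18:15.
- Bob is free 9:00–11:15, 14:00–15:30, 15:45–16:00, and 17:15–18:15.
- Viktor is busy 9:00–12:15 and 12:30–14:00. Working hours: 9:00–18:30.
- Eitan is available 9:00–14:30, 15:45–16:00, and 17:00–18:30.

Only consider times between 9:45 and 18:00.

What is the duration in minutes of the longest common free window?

Viktor free within 09:00–18:30: 12:15–12:30, 14:00–18:30.
Beatriz ∩ Bob: 09:00–11:15, 15:45–16:00, 17:15–17:30, 18:00–18:15.
Beatriz ∩ Bob ∩ Viktor: 15:45–16:00, 17:15–17:30, 18:00–18:15.
Beatriz ∩ Bob ∩ Viktor ∩ Eitan: 15:45–16:00, 17:15–17:30, 18:00–18:15.
Restricted to 09:45–18:00: 15:45–16:00, 17:15–17:30.
Common window lengths: 15, 15 min; longest is 15.

15 minutes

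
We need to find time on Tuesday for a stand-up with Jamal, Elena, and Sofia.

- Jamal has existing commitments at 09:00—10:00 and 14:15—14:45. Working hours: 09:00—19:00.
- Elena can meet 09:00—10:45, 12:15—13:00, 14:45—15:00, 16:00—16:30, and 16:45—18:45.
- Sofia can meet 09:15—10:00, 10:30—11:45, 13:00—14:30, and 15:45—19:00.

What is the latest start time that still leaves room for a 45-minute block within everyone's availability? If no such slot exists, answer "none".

18:00

Jamal free within 09:00–19:00: 10:00–14:15, 14:45–19:00.
Jamal ∩ Elena: 10:00–10:45, 12:15–13:00, 14:45–15:00, 16:00–16:30, 16:45–18:45.
Jamal ∩ Elena ∩ Sofia: 10:30–10:45, 16:00–16:30, 16:45–18:45.
Windows ≥ 45 min: 16:45–18:45.
Latest start in the last window 16:45–18:45 is 18:45 − 45 min = 18:00.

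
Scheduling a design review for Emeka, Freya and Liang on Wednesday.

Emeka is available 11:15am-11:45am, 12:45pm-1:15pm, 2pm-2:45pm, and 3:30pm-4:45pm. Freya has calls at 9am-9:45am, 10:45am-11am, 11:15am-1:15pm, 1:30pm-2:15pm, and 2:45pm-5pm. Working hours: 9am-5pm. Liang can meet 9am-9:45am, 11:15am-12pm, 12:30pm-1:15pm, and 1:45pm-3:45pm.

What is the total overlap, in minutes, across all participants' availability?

30 minutes

Freya free within 09:00–17:00: 09:45–10:45, 11:00–11:15, 13:15–13:30, 14:15–14:45.
Emeka ∩ Freya: 14:15–14:45.
Emeka ∩ Freya ∩ Liang: 14:15–14:45.
Total common minutes: 30.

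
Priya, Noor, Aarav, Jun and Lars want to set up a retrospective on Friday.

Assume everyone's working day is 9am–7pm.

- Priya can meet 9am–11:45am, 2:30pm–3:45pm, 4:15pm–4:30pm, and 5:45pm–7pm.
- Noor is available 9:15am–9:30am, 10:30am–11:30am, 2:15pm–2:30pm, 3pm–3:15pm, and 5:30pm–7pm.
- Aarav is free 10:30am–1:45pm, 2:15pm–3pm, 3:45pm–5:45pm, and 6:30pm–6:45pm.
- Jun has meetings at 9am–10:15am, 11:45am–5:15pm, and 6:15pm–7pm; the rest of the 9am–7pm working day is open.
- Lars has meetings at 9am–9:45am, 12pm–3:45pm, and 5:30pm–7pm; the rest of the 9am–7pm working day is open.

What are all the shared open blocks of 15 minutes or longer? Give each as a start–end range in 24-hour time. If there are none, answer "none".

Jun free within 09:00–19:00: 10:15–11:45, 17:15–18:15.
Lars free within 09:00–19:00: 09:45–12:00, 15:45–17:30.
Priya ∩ Noor: 09:15–09:30, 10:30–11:30, 15:00–15:15, 17:45–19:00.
Priya ∩ Noor ∩ Aarav: 10:30–11:30, 18:30–18:45.
Priya ∩ Noor ∩ Aarav ∩ Jun: 10:30–11:30.
Priya ∩ Noor ∩ Aarav ∩ Jun ∩ Lars: 10:30–11:30.
Windows ≥ 15 min: 10:30–11:30.

10:30–11:30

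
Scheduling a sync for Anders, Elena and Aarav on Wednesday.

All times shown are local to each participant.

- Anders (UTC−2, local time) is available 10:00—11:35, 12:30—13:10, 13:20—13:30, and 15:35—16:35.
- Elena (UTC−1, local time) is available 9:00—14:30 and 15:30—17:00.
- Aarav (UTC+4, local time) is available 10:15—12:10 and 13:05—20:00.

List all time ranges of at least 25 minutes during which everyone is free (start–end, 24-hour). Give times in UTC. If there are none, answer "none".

12:00–13:35, 14:30–15:10

Anders → UTC: 12:00–13:35, 14:30–15:10, 15:20–15:30, 17:35–18:35.
Elena → UTC: 10:00–15:30, 16:30–18:00.
Aarav → UTC: 06:15–08:10, 09:05–16:00.
Anders ∩ Elena: 12:00–13:35, 14:30–15:10, 15:20–15:30, 17:35–18:00.
Anders ∩ Elena ∩ Aarav: 12:00–13:35, 14:30–15:10, 15:20–15:30.
Windows ≥ 25 min: 12:00–13:35, 14:30–15:10.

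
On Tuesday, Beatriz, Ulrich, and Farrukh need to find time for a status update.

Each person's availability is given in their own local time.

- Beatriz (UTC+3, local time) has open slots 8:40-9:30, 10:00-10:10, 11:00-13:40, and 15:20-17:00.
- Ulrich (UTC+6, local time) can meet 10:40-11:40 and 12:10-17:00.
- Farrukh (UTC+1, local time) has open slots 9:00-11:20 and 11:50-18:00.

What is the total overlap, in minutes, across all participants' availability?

Beatriz → UTC: 05:40–06:30, 07:00–07:10, 08:00–10:40, 12:20–14:00.
Ulrich → UTC: 04:40–05:40, 06:10–11:00.
Farrukh → UTC: 08:00–10:20, 10:50–17:00.
Beatriz ∩ Ulrich: 06:10–06:30, 07:00–07:10, 08:00–10:40.
Beatriz ∩ Ulrich ∩ Farrukh: 08:00–10:20.
Total common minutes: 140.

140 minutes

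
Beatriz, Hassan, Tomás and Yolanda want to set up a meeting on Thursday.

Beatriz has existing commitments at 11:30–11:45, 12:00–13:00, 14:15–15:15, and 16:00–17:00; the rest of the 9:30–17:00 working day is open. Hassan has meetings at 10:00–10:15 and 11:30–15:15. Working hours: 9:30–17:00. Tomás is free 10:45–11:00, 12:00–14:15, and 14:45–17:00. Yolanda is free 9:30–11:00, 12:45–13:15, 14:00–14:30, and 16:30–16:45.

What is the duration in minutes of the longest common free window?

Beatriz free within 09:30–17:00: 09:30–11:30, 11:45–12:00, 13:00–14:15, 15:15–16:00.
Hassan free within 09:30–17:00: 09:30–10:00, 10:15–11:30, 15:15–17:00.
Beatriz ∩ Hassan: 09:30–10:00, 10:15–11:30, 15:15–16:00.
Beatriz ∩ Hassan ∩ Tomás: 10:45–11:00, 15:15–16:00.
Beatriz ∩ Hassan ∩ Tomás ∩ Yolanda: 10:45–11:00.
Single common window of 15 minutes.

15 minutes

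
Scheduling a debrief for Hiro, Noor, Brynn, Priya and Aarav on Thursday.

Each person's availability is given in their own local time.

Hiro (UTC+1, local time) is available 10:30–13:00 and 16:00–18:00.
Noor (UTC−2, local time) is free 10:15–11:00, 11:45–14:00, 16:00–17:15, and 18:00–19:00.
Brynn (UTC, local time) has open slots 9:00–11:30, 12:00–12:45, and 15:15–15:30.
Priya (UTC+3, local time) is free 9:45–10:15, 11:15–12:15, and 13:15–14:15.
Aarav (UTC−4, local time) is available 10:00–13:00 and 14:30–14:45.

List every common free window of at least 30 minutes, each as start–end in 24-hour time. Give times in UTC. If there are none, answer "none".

Hiro → UTC: 09:30–12:00, 15:00–17:00.
Noor → UTC: 12:15–13:00, 13:45–16:00, 18:00–19:15, 20:00–21:00.
Brynn → UTC: 09:00–11:30, 12:00–12:45, 15:15–15:30.
Priya → UTC: 06:45–07:15, 08:15–09:15, 10:15–11:15.
Aarav → UTC: 14:00–17:00, 18:30–18:45.
Hiro ∩ Noor: 15:00–16:00.
Hiro ∩ Noor ∩ Brynn: 15:15–15:30.
Hiro ∩ Noor ∩ Brynn ∩ Priya: (none).
Hiro ∩ Noor ∩ Brynn ∩ Priya ∩ Aarav: (none).
Windows ≥ 30 min: (none).

none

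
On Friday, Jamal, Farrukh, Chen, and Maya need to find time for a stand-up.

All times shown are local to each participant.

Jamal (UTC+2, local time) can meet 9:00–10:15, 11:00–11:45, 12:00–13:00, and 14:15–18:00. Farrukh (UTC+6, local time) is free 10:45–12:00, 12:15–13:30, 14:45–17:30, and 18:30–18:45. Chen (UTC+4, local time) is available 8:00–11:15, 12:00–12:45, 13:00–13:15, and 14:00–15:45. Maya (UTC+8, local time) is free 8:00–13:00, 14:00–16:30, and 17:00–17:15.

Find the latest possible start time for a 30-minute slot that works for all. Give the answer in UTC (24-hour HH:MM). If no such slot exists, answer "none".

none

Jamal → UTC: 07:00–08:15, 09:00–09:45, 10:00–11:00, 12:15–16:00.
Farrukh → UTC: 04:45–06:00, 06:15–07:30, 08:45–11:30, 12:30–12:45.
Chen → UTC: 04:00–07:15, 08:00–08:45, 09:00–09:15, 10:00–11:45.
Maya → UTC: 00:00–05:00, 06:00–08:30, 09:00–09:15.
Jamal ∩ Farrukh: 07:00–07:30, 09:00–09:45, 10:00–11:00, 12:30–12:45.
Jamal ∩ Farrukh ∩ Chen: 07:00–07:15, 09:00–09:15, 10:00–11:00.
Jamal ∩ Farrukh ∩ Chen ∩ Maya: 07:00–07:15, 09:00–09:15.
Windows ≥ 30 min: (none).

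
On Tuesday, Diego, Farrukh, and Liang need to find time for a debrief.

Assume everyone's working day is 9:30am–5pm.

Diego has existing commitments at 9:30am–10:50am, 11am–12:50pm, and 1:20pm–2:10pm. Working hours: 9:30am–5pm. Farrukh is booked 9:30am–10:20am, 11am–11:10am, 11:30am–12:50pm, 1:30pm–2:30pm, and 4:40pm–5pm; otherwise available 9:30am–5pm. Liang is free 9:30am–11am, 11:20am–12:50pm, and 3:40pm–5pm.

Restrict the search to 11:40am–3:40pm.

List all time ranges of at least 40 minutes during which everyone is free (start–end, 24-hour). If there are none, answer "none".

Diego free within 09:30–17:00: 10:50–11:00, 12:50–13:20, 14:10–17:00.
Farrukh free within 09:30–17:00: 10:20–11:00, 11:10–11:30, 12:50–13:30, 14:30–16:40.
Diego ∩ Farrukh: 10:50–11:00, 12:50–13:20, 14:30–16:40.
Diego ∩ Farrukh ∩ Liang: 10:50–11:00, 15:40–16:40.
Restricted to 11:40–15:40: (none).
Windows ≥ 40 min: (none).

none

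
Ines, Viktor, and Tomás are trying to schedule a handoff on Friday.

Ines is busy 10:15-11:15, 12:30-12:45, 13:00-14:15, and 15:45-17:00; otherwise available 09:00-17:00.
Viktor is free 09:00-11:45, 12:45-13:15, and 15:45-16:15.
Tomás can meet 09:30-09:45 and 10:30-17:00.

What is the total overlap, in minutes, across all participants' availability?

Ines free within 09:00–17:00: 09:00–10:15, 11:15–12:30, 12:45–13:00, 14:15–15:45.
Ines ∩ Viktor: 09:00–10:15, 11:15–11:45, 12:45–13:00.
Ines ∩ Viktor ∩ Tomás: 09:30–09:45, 11:15–11:45, 12:45–13:00.
Total common minutes: 15 + 30 + 15 = 60.

60 minutes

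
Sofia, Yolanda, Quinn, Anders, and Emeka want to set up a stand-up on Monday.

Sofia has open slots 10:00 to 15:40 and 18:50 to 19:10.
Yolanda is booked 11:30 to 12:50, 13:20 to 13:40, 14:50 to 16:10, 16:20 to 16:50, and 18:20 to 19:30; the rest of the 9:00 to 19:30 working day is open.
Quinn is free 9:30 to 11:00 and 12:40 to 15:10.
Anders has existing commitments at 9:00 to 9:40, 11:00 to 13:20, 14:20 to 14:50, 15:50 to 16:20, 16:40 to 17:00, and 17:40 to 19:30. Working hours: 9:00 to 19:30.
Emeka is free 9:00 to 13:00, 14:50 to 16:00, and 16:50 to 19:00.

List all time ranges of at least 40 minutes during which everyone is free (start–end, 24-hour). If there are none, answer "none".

Yolanda free within 09:00–19:30: 09:00–11:30, 12:50–13:20, 13:40–14:50, 16:10–16:20, 16:50–18:20.
Anders free within 09:00–19:30: 09:40–11:00, 13:20–14:20, 14:50–15:50, 16:20–16:40, 17:00–17:40.
Sofia ∩ Yolanda: 10:00–11:30, 12:50–13:20, 13:40–14:50.
Sofia ∩ Yolanda ∩ Quinn: 10:00–11:00, 12:50–13:20, 13:40–14:50.
Sofia ∩ Yolanda ∩ Quinn ∩ Anders: 10:00–11:00, 13:40–14:20.
Sofia ∩ Yolanda ∩ Quinn ∩ Anders ∩ Emeka: 10:00–11:00.
Windows ≥ 40 min: 10:00–11:00.

10:00–11:00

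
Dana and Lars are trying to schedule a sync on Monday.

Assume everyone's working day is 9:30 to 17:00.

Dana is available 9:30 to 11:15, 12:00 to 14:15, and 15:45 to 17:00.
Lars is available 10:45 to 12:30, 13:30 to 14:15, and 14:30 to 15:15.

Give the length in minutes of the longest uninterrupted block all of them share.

45 minutes

Dana ∩ Lars: 10:45–11:15, 12:00–12:30, 13:30–14:15.
Common window lengths: 30, 30, 45 min; longest is 45.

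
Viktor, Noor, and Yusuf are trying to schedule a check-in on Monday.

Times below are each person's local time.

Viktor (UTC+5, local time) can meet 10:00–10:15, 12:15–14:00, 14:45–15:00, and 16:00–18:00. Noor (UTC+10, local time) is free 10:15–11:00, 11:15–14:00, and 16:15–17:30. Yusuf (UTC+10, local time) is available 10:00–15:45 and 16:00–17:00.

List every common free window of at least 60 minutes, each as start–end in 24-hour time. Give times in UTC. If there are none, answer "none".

none

Viktor → UTC: 05:00–05:15, 07:15–09:00, 09:45–10:00, 11:00–13:00.
Noor → UTC: 00:15–01:00, 01:15–04:00, 06:15–07:30.
Yusuf → UTC: 00:00–05:45, 06:00–07:00.
Viktor ∩ Noor: 07:15–07:30.
Viktor ∩ Noor ∩ Yusuf: (none).
Windows ≥ 60 min: (none).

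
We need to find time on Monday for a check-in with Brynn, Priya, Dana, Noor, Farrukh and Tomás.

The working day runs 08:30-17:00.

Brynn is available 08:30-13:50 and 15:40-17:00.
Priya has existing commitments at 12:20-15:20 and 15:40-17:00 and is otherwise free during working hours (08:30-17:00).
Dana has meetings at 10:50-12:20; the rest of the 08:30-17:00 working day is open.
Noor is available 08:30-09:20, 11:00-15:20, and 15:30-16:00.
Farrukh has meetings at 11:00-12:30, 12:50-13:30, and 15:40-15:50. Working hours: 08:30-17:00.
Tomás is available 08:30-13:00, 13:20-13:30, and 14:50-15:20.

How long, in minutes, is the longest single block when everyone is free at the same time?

50 minutes

Priya free within 08:30–17:00: 08:30–12:20, 15:20–15:40.
Dana free within 08:30–17:00: 08:30–10:50, 12:20–17:00.
Farrukh free within 08:30–17:00: 08:30–11:00, 12:30–12:50, 13:30–15:40, 15:50–17:00.
Brynn ∩ Priya: 08:30–12:20.
Brynn ∩ Priya ∩ Dana: 08:30–10:50.
Brynn ∩ Priya ∩ Dana ∩ Noor: 08:30–09:20.
Brynn ∩ Priya ∩ Dana ∩ Noor ∩ Farrukh: 08:30–09:20.
Brynn ∩ Priya ∩ Dana ∩ Noor ∩ Farrukh ∩ Tomás: 08:30–09:20.
Single common window of 50 minutes.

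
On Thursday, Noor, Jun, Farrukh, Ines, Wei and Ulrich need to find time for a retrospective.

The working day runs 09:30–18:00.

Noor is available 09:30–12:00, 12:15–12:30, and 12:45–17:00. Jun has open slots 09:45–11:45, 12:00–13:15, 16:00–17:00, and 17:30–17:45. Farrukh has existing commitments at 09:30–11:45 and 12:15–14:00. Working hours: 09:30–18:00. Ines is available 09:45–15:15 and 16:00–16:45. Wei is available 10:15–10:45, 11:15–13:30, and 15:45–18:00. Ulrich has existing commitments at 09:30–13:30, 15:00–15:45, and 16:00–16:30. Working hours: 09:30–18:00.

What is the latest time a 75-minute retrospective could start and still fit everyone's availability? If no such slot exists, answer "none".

none

Farrukh free within 09:30–18:00: 11:45–12:15, 14:00–18:00.
Ulrich free within 09:30–18:00: 13:30–15:00, 15:45–16:00, 16:30–18:00.
Noor ∩ Jun: 09:45–11:45, 12:15–12:30, 12:45–13:15, 16:00–17:00.
Noor ∩ Jun ∩ Farrukh: 16:00–17:00.
Noor ∩ Jun ∩ Farrukh ∩ Ines: 16:00–16:45.
Noor ∩ Jun ∩ Farrukh ∩ Ines ∩ Wei: 16:00–16:45.
Noor ∩ Jun ∩ Farrukh ∩ Ines ∩ Wei ∩ Ulrich: 16:30–16:45.
Windows ≥ 75 min: (none).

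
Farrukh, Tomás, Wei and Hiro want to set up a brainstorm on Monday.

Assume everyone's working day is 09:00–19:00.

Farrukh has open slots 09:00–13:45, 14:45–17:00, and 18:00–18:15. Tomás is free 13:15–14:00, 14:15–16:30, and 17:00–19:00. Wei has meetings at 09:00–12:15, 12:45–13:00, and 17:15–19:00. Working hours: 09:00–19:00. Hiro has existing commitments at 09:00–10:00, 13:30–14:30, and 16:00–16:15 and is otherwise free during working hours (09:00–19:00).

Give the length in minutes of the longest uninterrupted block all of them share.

75 minutes

Wei free within 09:00–19:00: 12:15–12:45, 13:00–17:15.
Hiro free within 09:00–19:00: 10:00–13:30, 14:30–16:00, 16:15–19:00.
Farrukh ∩ Tomás: 13:15–13:45, 14:45–16:30, 18:00–18:15.
Farrukh ∩ Tomás ∩ Wei: 13:15–13:45, 14:45–16:30.
Farrukh ∩ Tomás ∩ Wei ∩ Hiro: 13:15–13:30, 14:45–16:00, 16:15–16:30.
Common window lengths: 15, 75, 15 min; longest is 75.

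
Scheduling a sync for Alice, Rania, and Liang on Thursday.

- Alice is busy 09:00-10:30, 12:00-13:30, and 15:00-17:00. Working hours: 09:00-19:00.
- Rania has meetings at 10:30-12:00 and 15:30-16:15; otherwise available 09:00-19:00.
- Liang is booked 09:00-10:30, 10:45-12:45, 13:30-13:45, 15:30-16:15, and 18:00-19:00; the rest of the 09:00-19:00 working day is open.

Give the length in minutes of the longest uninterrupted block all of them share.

Alice free within 09:00–19:00: 10:30–12:00, 13:30–15:00, 17:00–19:00.
Rania free within 09:00–19:00: 09:00–10:30, 12:00–15:30, 16:15–19:00.
Liang free within 09:00–19:00: 10:30–10:45, 12:45–13:30, 13:45–15:30, 16:15–18:00.
Alice ∩ Rania: 13:30–15:00, 17:00–19:00.
Alice ∩ Rania ∩ Liang: 13:45–15:00, 17:00–18:00.
Common window lengths: 75, 60 min; longest is 75.

75 minutes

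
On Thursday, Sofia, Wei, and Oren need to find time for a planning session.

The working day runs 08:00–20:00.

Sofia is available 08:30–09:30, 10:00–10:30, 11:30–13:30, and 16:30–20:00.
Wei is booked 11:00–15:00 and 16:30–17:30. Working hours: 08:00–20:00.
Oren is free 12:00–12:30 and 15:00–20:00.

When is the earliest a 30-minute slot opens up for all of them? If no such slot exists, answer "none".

Wei free within 08:00–20:00: 08:00–11:00, 15:00–16:30, 17:30–20:00.
Sofia ∩ Wei: 08:30–09:30, 10:00–10:30, 17:30–20:00.
Sofia ∩ Wei ∩ Oren: 17:30–20:00.
Windows ≥ 30 min: 17:30–20:00.
Earliest such window starts at 17:30.

17:30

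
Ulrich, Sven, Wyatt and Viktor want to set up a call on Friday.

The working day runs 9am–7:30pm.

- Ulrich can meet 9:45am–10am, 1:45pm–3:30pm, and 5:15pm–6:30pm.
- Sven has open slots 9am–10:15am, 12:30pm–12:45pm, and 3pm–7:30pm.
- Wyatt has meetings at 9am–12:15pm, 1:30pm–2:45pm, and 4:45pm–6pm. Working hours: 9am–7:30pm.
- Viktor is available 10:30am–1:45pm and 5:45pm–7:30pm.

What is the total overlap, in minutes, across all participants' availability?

Wyatt free within 09:00–19:30: 12:15–13:30, 14:45–16:45, 18:00–19:30.
Ulrich ∩ Sven: 09:45–10:00, 15:00–15:30, 17:15–18:30.
Ulrich ∩ Sven ∩ Wyatt: 15:00–15:30, 18:00–18:30.
Ulrich ∩ Sven ∩ Wyatt ∩ Viktor: 18:00–18:30.
Total common minutes: 30.

30 minutes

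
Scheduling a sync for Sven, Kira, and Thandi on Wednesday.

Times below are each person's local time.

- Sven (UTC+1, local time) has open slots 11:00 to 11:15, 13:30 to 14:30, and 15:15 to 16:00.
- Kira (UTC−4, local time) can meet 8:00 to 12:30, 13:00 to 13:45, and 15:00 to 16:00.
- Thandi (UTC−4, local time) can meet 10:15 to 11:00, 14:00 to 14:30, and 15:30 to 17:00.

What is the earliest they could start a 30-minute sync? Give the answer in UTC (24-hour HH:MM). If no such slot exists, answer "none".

14:15

Sven → UTC: 10:00–10:15, 12:30–13:30, 14:15–15:00.
Kira → UTC: 12:00–16:30, 17:00–17:45, 19:00–20:00.
Thandi → UTC: 14:15–15:00, 18:00–18:30, 19:30–21:00.
Sven ∩ Kira: 12:30–13:30, 14:15–15:00.
Sven ∩ Kira ∩ Thandi: 14:15–15:00.
Windows ≥ 30 min: 14:15–15:00.
Earliest such window starts at 14:15.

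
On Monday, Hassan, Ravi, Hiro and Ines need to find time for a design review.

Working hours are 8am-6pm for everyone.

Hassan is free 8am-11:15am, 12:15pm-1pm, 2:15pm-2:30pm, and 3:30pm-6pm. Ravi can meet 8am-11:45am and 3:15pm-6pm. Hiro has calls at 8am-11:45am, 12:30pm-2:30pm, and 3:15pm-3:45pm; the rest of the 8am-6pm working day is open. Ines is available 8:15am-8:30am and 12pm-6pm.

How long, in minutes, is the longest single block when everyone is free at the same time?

Hiro free within 08:00–18:00: 11:45–12:30, 14:30–15:15, 15:45–18:00.
Hassan ∩ Ravi: 08:00–11:15, 15:30–18:00.
Hassan ∩ Ravi ∩ Hiro: 15:45–18:00.
Hassan ∩ Ravi ∩ Hiro ∩ Ines: 15:45–18:00.
Single common window of 135 minutes.

135 minutes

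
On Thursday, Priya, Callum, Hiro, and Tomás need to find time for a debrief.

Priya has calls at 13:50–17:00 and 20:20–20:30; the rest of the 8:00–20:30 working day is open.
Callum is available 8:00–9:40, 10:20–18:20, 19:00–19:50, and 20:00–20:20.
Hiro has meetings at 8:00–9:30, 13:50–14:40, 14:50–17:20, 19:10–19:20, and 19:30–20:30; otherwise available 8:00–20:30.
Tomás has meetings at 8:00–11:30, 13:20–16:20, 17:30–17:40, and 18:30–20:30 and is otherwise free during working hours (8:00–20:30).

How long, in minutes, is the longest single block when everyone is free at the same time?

Priya free within 08:00–20:30: 08:00–13:50, 17:00–20:20.
Hiro free within 08:00–20:30: 09:30–13:50, 14:40–14:50, 17:20–19:10, 19:20–19:30.
Tomás free within 08:00–20:30: 11:30–13:20, 16:20–17:30, 17:40–18:30.
Priya ∩ Callum: 08:00–09:40, 10:20–13:50, 17:00–18:20, 19:00–19:50, 20:00–20:20.
Priya ∩ Callum ∩ Hiro: 09:30–09:40, 10:20–13:50, 17:20–18:20, 19:00–19:10, 19:20–19:30.
Priya ∩ Callum ∩ Hiro ∩ Tomás: 11:30–13:20, 17:20–17:30, 17:40–18:20.
Common window lengths: 110, 10, 40 min; longest is 110.

110 minutes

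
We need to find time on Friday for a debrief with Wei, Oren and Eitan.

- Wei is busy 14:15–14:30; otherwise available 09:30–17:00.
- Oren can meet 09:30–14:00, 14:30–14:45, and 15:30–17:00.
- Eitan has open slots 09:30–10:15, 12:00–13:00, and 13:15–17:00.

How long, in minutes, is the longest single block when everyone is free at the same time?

Wei free within 09:30–17:00: 09:30–14:15, 14:30–17:00.
Wei ∩ Oren: 09:30–14:00, 14:30–14:45, 15:30–17:00.
Wei ∩ Oren ∩ Eitan: 09:30–10:15, 12:00–13:00, 13:15–14:00, 14:30–14:45, 15:30–17:00.
Common window lengths: 45, 60, 45, 15, 90 min; longest is 90.

90 minutes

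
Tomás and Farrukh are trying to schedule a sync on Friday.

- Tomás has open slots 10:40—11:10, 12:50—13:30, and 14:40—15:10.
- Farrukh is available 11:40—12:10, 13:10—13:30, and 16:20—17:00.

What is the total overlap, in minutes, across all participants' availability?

20 minutes

Tomás ∩ Farrukh: 13:10–13:30.
Total common minutes: 20.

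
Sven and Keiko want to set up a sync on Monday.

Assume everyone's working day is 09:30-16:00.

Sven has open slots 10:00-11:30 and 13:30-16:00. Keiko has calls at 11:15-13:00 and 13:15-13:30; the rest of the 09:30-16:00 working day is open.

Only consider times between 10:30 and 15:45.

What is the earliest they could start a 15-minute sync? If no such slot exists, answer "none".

10:30

Keiko free within 09:30–16:00: 09:30–11:15, 13:00–13:15, 13:30–16:00.
Sven ∩ Keiko: 10:00–11:15, 13:30–16:00.
Restricted to 10:30–15:45: 10:30–11:15, 13:30–15:45.
Windows ≥ 15 min: 10:30–11:15, 13:30–15:45.
Earliest such window starts at 10:30.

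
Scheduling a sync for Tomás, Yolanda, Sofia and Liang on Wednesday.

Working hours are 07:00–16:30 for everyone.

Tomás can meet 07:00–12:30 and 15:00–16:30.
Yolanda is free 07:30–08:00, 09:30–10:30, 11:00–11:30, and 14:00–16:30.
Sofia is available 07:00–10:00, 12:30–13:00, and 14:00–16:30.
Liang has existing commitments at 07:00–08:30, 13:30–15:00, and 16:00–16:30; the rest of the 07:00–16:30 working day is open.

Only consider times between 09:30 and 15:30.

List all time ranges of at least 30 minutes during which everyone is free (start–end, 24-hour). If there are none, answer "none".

09:30–10:00, 15:00–15:30

Liang free within 07:00–16:30: 08:30–13:30, 15:00–16:00.
Tomás ∩ Yolanda: 07:30–08:00, 09:30–10:30, 11:00–11:30, 15:00–16:30.
Tomás ∩ Yolanda ∩ Sofia: 07:30–08:00, 09:30–10:00, 15:00–16:30.
Tomás ∩ Yolanda ∩ Sofia ∩ Liang: 09:30–10:00, 15:00–16:00.
Restricted to 09:30–15:30: 09:30–10:00, 15:00–15:30.
Windows ≥ 30 min: 09:30–10:00, 15:00–15:30.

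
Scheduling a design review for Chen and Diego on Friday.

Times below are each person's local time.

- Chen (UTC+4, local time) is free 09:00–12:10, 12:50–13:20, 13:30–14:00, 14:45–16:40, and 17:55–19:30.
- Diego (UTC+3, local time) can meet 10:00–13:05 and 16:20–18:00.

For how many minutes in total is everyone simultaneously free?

195 minutes

Chen → UTC: 05:00–08:10, 08:50–09:20, 09:30–10:00, 10:45–12:40, 13:55–15:30.
Diego → UTC: 07:00–10:05, 13:20–15:00.
Chen ∩ Diego: 07:00–08:10, 08:50–09:20, 09:30–10:00, 13:55–15:00.
Total common minutes: 70 + 30 + 30 + 65 = 195.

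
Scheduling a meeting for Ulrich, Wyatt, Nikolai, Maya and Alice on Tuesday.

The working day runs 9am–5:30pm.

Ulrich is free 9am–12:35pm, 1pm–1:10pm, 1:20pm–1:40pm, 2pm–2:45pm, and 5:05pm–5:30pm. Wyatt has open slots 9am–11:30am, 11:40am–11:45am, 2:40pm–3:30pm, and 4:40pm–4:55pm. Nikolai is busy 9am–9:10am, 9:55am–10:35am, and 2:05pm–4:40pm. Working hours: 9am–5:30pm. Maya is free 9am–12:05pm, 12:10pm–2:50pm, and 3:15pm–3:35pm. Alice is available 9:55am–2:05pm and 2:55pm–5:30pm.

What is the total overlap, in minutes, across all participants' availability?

60 minutes

Nikolai free within 09:00–17:30: 09:10–09:55, 10:35–14:05, 16:40–17:30.
Ulrich ∩ Wyatt: 09:00–11:30, 11:40–11:45, 14:40–14:45.
Ulrich ∩ Wyatt ∩ Nikolai: 09:10–09:55, 10:35–11:30, 11:40–11:45.
Ulrich ∩ Wyatt ∩ Nikolai ∩ Maya: 09:10–09:55, 10:35–11:30, 11:40–11:45.
Ulrich ∩ Wyatt ∩ Nikolai ∩ Maya ∩ Alice: 10:35–11:30, 11:40–11:45.
Total common minutes: 55 + 5 = 60.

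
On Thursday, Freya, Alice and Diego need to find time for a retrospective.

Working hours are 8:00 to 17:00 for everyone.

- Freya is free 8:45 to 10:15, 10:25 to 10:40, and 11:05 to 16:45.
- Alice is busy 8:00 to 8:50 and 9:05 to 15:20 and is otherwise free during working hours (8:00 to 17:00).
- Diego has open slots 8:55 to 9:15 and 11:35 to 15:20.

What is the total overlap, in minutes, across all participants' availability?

10 minutes

Alice free within 08:00–17:00: 08:50–09:05, 15:20–17:00.
Freya ∩ Alice: 08:50–09:05, 15:20–16:45.
Freya ∩ Alice ∩ Diego: 08:55–09:05.
Total common minutes: 10.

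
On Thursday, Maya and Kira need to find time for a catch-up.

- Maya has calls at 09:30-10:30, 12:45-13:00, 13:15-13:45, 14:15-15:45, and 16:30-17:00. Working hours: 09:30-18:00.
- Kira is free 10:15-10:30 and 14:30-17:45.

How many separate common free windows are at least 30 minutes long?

2

Maya free within 09:30–18:00: 10:30–12:45, 13:00–13:15, 13:45–14:15, 15:45–16:30, 17:00–18:00.
Maya ∩ Kira: 15:45–16:30, 17:00–17:45.
Windows ≥ 30 min: 15:45–16:30, 17:00–17:45.
That's 2 windows.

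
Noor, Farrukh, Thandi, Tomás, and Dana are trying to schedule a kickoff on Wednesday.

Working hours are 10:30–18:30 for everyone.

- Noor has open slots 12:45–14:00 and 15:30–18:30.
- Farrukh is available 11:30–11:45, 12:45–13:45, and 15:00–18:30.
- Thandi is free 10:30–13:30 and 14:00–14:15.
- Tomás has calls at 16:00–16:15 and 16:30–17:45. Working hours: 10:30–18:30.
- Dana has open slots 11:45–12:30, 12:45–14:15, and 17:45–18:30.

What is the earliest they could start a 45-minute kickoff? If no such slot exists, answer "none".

12:45

Tomás free within 10:30–18:30: 10:30–16:00, 16:15–16:30, 17:45–18:30.
Noor ∩ Farrukh: 12:45–13:45, 15:30–18:30.
Noor ∩ Farrukh ∩ Thandi: 12:45–13:30.
Noor ∩ Farrukh ∩ Thandi ∩ Tomás: 12:45–13:30.
Noor ∩ Farrukh ∩ Thandi ∩ Tomás ∩ Dana: 12:45–13:30.
Windows ≥ 45 min: 12:45–13:30.
Earliest such window starts at 12:45.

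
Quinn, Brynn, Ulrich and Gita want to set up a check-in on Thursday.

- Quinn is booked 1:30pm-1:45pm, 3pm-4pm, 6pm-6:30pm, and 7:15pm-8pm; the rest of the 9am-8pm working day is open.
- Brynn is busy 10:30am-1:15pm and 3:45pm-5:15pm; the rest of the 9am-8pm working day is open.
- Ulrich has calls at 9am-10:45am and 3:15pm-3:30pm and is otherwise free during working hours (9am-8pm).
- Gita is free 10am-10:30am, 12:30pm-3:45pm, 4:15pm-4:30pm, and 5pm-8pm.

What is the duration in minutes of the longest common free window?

Quinn free within 09:00–20:00: 09:00–13:30, 13:45–15:00, 16:00–18:00, 18:30–19:15.
Brynn free within 09:00–20:00: 09:00–10:30, 13:15–15:45, 17:15–20:00.
Ulrich free within 09:00–20:00: 10:45–15:15, 15:30–20:00.
Quinn ∩ Brynn: 09:00–10:30, 13:15–13:30, 13:45–15:00, 17:15–18:00, 18:30–19:15.
Quinn ∩ Brynn ∩ Ulrich: 13:15–13:30, 13:45–15:00, 17:15–18:00, 18:30–19:15.
Quinn ∩ Brynn ∩ Ulrich ∩ Gita: 13:15–13:30, 13:45–15:00, 17:15–18:00, 18:30–19:15.
Common window lengths: 15, 75, 45, 45 min; longest is 75.

75 minutes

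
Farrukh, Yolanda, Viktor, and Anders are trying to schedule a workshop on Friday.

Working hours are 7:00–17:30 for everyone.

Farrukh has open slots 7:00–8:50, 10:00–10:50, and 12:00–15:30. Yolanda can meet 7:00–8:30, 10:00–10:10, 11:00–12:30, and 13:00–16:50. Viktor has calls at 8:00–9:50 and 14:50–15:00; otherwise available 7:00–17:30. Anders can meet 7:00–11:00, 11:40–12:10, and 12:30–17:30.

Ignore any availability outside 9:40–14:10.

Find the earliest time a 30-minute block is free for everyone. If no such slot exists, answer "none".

13:00

Viktor free within 07:00–17:30: 07:00–08:00, 09:50–14:50, 15:00–17:30.
Farrukh ∩ Yolanda: 07:00–08:30, 10:00–10:10, 12:00–12:30, 13:00–15:30.
Farrukh ∩ Yolanda ∩ Viktor: 07:00–08:00, 10:00–10:10, 12:00–12:30, 13:00–14:50, 15:00–15:30.
Farrukh ∩ Yolanda ∩ Viktor ∩ Anders: 07:00–08:00, 10:00–10:10, 12:00–12:10, 13:00–14:50, 15:00–15:30.
Restricted to 09:40–14:10: 10:00–10:10, 12:00–12:10, 13:00–14:10.
Windows ≥ 30 min: 13:00–14:10.
Earliest such window starts at 13:00.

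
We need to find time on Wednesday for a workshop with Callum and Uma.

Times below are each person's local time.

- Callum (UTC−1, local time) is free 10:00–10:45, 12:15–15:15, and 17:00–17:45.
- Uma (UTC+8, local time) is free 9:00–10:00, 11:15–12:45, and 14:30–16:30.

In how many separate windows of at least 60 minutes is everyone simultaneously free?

0

Callum → UTC: 11:00–11:45, 13:15–16:15, 18:00–18:45.
Uma → UTC: 01:00–02:00, 03:15–04:45, 06:30–08:30.
Callum ∩ Uma: (none).
Windows ≥ 60 min: (none).
That's 0 windows.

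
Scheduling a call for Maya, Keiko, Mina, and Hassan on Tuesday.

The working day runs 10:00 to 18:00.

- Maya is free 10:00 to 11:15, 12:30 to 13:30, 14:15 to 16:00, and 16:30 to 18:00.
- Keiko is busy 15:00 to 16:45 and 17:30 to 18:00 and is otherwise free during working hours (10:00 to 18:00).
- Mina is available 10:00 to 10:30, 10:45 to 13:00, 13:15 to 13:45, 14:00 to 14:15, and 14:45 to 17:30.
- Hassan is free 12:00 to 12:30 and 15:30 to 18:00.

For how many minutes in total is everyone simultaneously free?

45 minutes

Keiko free within 10:00–18:00: 10:00–15:00, 16:45–17:30.
Maya ∩ Keiko: 10:00–11:15, 12:30–13:30, 14:15–15:00, 16:45–17:30.
Maya ∩ Keiko ∩ Mina: 10:00–10:30, 10:45–11:15, 12:30–13:00, 13:15–13:30, 14:45–15:00, 16:45–17:30.
Maya ∩ Keiko ∩ Mina ∩ Hassan: 16:45–17:30.
Total common minutes: 45.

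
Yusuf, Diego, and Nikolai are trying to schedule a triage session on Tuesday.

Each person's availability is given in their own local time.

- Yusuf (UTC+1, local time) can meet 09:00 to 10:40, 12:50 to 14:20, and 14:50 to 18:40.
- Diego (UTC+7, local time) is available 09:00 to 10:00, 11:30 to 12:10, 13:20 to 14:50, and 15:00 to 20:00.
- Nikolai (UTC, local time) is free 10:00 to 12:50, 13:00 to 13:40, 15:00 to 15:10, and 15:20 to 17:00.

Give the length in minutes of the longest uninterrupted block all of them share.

Yusuf → UTC: 08:00–09:40, 11:50–13:20, 13:50–17:40.
Diego → UTC: 02:00–03:00, 04:30–05:10, 06:20–07:50, 08:00–13:00.
Nikolai → UTC: 10:00–12:50, 13:00–13:40, 15:00–15:10, 15:20–17:00.
Yusuf ∩ Diego: 08:00–09:40, 11:50–13:00.
Yusuf ∩ Diego ∩ Nikolai: 11:50–12:50.
Single common window of 60 minutes.

60 minutes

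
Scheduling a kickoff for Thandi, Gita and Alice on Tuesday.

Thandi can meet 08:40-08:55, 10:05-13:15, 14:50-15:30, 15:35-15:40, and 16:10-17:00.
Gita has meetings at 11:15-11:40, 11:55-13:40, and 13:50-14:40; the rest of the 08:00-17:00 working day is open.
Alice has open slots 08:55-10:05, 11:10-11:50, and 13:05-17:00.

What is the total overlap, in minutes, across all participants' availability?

Gita free within 08:00–17:00: 08:00–11:15, 11:40–11:55, 13:40–13:50, 14:40–17:00.
Thandi ∩ Gita: 08:40–08:55, 10:05–11:15, 11:40–11:55, 14:50–15:30, 15:35–15:40, 16:10–17:00.
Thandi ∩ Gita ∩ Alice: 11:10–11:15, 11:40–11:50, 14:50–15:30, 15:35–15:40, 16:10–17:00.
Total common minutes: 5 + 10 + 40 + 5 + 50 = 110.

110 minutes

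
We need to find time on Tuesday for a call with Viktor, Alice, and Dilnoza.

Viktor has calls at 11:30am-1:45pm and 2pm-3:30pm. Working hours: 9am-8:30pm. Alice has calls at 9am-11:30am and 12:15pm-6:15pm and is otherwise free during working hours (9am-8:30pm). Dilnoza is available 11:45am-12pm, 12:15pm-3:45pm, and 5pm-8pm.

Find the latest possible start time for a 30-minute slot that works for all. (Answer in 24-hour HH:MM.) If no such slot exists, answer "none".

Viktor free within 09:00–20:30: 09:00–11:30, 13:45–14:00, 15:30–20:30.
Alice free within 09:00–20:30: 11:30–12:15, 18:15–20:30.
Viktor ∩ Alice: 18:15–20:30.
Viktor ∩ Alice ∩ Dilnoza: 18:15–20:00.
Windows ≥ 30 min: 18:15–20:00.
Latest start in the last window 18:15–20:00 is 20:00 − 30 min = 19:30.

19:30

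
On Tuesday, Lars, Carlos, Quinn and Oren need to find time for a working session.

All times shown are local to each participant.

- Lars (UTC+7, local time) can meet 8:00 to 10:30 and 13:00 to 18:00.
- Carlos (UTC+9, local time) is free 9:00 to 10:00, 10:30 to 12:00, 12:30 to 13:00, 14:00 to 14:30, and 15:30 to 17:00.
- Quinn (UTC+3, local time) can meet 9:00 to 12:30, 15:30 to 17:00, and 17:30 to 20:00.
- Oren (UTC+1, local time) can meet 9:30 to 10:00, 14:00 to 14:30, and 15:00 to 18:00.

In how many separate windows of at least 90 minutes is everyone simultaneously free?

Lars → UTC: 01:00–03:30, 06:00–11:00.
Carlos → UTC: 00:00–01:00, 01:30–03:00, 03:30–04:00, 05:00–05:30, 06:30–08:00.
Quinn → UTC: 06:00–09:30, 12:30–14:00, 14:30–17:00.
Oren → UTC: 08:30–09:00, 13:00–13:30, 14:00–17:00.
Lars ∩ Carlos: 01:30–03:00, 06:30–08:00.
Lars ∩ Carlos ∩ Quinn: 06:30–08:00.
Lars ∩ Carlos ∩ Quinn ∩ Oren: (none).
Windows ≥ 90 min: (none).
That's 0 windows.

0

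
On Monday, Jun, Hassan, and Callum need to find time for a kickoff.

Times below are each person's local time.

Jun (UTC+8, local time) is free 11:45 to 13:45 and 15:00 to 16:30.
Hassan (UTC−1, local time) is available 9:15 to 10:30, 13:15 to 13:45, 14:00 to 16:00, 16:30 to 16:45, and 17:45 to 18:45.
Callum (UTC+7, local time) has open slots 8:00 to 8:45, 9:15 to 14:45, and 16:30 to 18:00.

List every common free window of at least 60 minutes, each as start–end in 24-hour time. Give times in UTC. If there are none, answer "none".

none

Jun → UTC: 03:45–05:45, 07:00–08:30.
Hassan → UTC: 10:15–11:30, 14:15–14:45, 15:00–17:00, 17:30–17:45, 18:45–19:45.
Callum → UTC: 01:00–01:45, 02:15–07:45, 09:30–11:00.
Jun ∩ Hassan: (none).
Jun ∩ Hassan ∩ Callum: (none).
Windows ≥ 60 min: (none).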